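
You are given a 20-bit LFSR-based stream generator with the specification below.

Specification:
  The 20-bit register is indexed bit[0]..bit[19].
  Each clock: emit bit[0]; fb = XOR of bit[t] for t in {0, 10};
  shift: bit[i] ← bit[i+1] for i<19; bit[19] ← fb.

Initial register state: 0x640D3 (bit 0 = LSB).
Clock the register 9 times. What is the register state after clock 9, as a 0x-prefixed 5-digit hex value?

0xA1B20

reg_0 = 0x640D3
clock 1: out=1, reg = 0xB2069
clock 2: out=1, reg = 0xD9034
clock 3: out=0, reg = 0x6C81A
clock 4: out=0, reg = 0x3640D
clock 5: out=1, reg = 0x1B206
clock 6: out=0, reg = 0x0D903
clock 7: out=1, reg = 0x86C81
clock 8: out=1, reg = 0x43640
clock 9: out=0, reg = 0xA1B20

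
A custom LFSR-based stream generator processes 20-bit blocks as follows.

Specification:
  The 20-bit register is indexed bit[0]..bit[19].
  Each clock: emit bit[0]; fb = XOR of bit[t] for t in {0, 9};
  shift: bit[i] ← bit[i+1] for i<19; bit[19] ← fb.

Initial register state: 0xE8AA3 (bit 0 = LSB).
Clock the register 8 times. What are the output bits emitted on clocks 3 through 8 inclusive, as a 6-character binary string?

000101

reg_0 = 0xE8AA3
clock 1: out=1, reg = 0x74551
clock 2: out=1, reg = 0xBA2A8
clock 3: out=0, reg = 0xDD154
clock 4: out=0, reg = 0x6E8AA
clock 5: out=0, reg = 0x37455
clock 6: out=1, reg = 0x9BA2A
clock 7: out=0, reg = 0xCDD15
clock 8: out=1, reg = 0xE6E8A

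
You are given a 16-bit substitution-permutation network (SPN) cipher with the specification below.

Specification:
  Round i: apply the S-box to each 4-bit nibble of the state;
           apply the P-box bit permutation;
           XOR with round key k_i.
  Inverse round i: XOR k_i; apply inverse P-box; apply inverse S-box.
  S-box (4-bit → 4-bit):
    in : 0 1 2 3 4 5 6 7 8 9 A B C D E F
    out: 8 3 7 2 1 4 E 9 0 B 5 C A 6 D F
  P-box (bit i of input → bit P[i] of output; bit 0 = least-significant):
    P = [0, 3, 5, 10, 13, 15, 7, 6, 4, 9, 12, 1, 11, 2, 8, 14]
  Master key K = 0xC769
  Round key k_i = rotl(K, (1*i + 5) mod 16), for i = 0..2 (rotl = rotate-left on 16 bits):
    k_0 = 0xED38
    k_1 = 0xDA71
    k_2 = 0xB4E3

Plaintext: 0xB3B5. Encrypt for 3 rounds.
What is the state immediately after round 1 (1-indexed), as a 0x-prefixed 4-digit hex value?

s_0 = plaintext = 0xB3B5
s_1 = Round(s_0, k_0) = 0xAED8
s_2 = Round(s_1, k_1) = 0x43E3
s_3 = Round(s_2, k_2) = 0x9E2B

0xAED8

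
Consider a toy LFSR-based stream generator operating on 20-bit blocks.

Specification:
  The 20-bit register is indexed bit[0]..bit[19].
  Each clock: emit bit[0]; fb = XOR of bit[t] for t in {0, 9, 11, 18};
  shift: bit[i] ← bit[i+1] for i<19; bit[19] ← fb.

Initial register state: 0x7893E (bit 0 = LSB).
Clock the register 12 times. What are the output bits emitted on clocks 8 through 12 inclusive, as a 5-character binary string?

reg_0 = 0x7893E
clock 1: out=0, reg = 0x3C49F
clock 2: out=1, reg = 0x9E24F
clock 3: out=1, reg = 0x4F127
clock 4: out=1, reg = 0x27893
clock 5: out=1, reg = 0x13C49
clock 6: out=1, reg = 0x09E24
clock 7: out=0, reg = 0x04F12
clock 8: out=0, reg = 0x02789
clock 9: out=1, reg = 0x013C4
clock 10: out=0, reg = 0x809E2
clock 11: out=0, reg = 0xC04F1
clock 12: out=1, reg = 0x60278

01001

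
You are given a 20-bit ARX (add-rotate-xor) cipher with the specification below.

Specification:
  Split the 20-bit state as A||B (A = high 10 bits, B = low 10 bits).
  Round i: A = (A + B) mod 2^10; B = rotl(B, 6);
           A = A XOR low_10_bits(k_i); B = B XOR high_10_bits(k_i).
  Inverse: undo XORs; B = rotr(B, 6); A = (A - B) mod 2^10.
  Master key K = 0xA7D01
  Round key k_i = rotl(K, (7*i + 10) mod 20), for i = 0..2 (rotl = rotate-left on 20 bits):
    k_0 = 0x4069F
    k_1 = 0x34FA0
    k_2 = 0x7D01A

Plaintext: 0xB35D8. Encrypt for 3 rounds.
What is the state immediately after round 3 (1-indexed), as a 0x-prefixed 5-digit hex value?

0xB094A

s_0 = plaintext = 0xB35D8
s_1 = Round(s_0, k_0) = 0x8EB1C
s_2 = Round(s_1, k_1) = 0xBDBE2
s_3 = Round(s_2, k_2) = 0xB094A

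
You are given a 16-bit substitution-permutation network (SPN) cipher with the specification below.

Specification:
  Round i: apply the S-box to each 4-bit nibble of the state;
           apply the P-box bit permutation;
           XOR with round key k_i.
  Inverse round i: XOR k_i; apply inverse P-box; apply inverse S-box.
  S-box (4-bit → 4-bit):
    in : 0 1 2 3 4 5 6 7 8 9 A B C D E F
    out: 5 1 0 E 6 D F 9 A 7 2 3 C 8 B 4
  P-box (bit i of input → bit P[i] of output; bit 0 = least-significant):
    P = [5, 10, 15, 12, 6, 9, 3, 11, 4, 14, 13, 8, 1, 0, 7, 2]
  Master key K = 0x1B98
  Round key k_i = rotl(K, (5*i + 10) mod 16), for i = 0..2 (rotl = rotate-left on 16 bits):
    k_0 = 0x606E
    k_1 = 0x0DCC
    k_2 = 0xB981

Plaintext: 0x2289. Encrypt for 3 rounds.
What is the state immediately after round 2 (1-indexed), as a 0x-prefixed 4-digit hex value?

s_0 = plaintext = 0x2289
s_1 = Round(s_0, k_0) = 0xEE4E
s_2 = Round(s_1, k_1) = 0x5AF3
s_3 = Round(s_2, k_2) = 0x6D0F

0x5AF3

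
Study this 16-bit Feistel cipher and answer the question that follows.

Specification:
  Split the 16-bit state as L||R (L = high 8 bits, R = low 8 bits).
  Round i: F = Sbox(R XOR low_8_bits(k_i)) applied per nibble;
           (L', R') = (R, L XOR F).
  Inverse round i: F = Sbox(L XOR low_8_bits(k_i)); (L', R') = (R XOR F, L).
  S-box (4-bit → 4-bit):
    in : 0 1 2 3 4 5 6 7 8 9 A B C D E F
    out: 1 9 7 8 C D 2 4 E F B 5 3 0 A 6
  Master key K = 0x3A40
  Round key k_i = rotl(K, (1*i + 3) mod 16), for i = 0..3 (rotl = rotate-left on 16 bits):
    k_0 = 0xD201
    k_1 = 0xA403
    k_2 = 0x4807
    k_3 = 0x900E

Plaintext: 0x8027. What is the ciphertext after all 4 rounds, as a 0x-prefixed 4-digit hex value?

0x3DC6

s_0 = plaintext = 0x8027
s_1 = Round(s_0, k_0) = 0x27F2
s_2 = Round(s_1, k_1) = 0xF24E
s_3 = Round(s_2, k_2) = 0x4E3D
s_4 = Round(s_3, k_3) = 0x3DC6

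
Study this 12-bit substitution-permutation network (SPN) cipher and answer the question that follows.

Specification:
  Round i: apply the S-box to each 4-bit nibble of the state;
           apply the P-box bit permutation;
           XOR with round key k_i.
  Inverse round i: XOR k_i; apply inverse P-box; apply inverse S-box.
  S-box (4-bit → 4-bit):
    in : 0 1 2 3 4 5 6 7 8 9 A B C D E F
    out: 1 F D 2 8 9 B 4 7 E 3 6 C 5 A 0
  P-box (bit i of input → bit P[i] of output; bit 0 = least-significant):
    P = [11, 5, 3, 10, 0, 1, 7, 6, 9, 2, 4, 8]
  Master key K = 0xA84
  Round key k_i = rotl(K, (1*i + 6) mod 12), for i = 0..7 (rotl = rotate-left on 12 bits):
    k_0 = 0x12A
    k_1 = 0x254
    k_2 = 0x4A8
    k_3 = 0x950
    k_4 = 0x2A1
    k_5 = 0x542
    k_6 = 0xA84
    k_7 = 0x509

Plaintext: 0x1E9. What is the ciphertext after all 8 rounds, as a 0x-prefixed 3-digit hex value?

0x2E2

s_0 = plaintext = 0x1E9
s_1 = Round(s_0, k_0) = 0x654
s_2 = Round(s_1, k_1) = 0x511
s_3 = Round(s_2, k_2) = 0xB43
s_4 = Round(s_3, k_3) = 0x924
s_5 = Round(s_4, k_4) = 0x774
s_6 = Round(s_5, k_5) = 0x1D2
s_7 = Round(s_6, k_6) = 0x519
s_8 = Round(s_7, k_7) = 0x2E2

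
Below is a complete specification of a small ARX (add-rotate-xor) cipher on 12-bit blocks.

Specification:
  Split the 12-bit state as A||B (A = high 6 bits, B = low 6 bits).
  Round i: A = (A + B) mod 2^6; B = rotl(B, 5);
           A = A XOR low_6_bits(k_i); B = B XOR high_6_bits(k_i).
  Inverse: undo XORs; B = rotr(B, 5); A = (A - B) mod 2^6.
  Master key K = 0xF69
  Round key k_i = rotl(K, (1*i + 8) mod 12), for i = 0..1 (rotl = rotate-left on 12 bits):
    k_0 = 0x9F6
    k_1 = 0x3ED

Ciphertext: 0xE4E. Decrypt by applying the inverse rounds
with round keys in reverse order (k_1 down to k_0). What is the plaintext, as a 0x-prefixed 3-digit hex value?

0x64B

s_0 = ciphertext = 0xE4E
s_1 = InvRound(s_0, k_1) = 0x482
s_2 = InvRound(s_1, k_0) = 0x64B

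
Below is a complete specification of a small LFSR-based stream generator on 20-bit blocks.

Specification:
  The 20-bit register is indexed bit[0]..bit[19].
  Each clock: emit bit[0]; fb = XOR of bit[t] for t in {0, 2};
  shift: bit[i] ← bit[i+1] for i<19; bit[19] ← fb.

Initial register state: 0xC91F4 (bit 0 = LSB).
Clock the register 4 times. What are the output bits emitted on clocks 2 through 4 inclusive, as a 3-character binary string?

reg_0 = 0xC91F4
clock 1: out=0, reg = 0xE48FA
clock 2: out=0, reg = 0x7247D
clock 3: out=1, reg = 0x3923E
clock 4: out=0, reg = 0x9C91F

010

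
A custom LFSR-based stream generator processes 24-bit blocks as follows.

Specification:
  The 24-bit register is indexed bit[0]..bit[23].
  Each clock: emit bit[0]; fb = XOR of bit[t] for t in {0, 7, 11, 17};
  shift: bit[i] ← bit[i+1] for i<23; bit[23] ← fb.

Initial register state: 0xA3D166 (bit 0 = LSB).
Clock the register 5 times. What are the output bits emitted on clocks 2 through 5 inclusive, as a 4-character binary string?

reg_0 = 0xA3D166
clock 1: out=0, reg = 0xD1E8B3
clock 2: out=1, reg = 0xE8F459
clock 3: out=1, reg = 0xF47A2C
clock 4: out=0, reg = 0xFA3D16
clock 5: out=0, reg = 0x7D1E8B

1100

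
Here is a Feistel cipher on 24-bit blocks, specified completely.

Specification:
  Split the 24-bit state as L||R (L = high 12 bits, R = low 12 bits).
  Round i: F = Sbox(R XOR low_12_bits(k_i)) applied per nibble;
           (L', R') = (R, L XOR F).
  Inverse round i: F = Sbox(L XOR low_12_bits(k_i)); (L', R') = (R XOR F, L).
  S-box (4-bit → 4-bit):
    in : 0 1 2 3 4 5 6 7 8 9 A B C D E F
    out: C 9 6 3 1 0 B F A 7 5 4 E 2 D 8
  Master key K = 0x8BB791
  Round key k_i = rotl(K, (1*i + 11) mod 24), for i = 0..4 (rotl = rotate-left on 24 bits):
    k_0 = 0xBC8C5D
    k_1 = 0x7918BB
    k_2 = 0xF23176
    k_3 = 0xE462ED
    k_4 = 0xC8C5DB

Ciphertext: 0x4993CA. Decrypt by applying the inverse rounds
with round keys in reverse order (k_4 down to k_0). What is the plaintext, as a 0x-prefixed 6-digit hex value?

s_0 = ciphertext = 0x4993CA
s_1 = InvRound(s_0, k_4) = 0xADC499
s_2 = InvRound(s_1, k_3) = 0xEA0ADC
s_3 = InvRound(s_2, k_2) = 0x2F7EA0
s_4 = InvRound(s_3, k_1) = 0xBBE2F7
s_5 = InvRound(s_4, k_0) = 0xD24BBE

0xD24BBE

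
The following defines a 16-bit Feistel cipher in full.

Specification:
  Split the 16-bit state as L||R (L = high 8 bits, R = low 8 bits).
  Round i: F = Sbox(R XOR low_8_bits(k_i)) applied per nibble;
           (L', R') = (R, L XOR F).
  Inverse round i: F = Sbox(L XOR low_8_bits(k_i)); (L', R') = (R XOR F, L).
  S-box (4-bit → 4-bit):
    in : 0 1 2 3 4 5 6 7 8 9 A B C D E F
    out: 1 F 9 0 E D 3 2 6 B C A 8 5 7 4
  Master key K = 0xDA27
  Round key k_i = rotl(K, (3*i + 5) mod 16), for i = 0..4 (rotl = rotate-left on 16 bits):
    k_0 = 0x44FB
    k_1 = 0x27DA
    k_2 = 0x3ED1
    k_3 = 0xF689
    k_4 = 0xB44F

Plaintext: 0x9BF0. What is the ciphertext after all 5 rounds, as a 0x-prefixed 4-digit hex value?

s_0 = plaintext = 0x9BF0
s_1 = Round(s_0, k_0) = 0xF081
s_2 = Round(s_1, k_1) = 0x812A
s_3 = Round(s_2, k_2) = 0x2ACB
s_4 = Round(s_3, k_3) = 0xCBC3
s_5 = Round(s_4, k_4) = 0xC3A3

0xC3A3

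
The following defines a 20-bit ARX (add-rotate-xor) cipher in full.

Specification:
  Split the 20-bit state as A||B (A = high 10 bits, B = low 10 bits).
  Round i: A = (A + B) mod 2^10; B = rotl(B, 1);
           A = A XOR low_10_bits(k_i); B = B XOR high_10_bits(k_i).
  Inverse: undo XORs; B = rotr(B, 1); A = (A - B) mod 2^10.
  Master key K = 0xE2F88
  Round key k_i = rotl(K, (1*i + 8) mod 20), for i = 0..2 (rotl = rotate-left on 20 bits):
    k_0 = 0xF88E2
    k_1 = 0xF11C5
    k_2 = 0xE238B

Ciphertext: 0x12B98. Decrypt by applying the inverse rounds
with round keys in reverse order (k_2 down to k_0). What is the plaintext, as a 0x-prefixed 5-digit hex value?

0xDC902

s_0 = ciphertext = 0x12B98
s_1 = InvRound(s_0, k_2) = 0xEE408
s_2 = InvRound(s_1, k_1) = 0x259E6
s_3 = InvRound(s_2, k_0) = 0xDC902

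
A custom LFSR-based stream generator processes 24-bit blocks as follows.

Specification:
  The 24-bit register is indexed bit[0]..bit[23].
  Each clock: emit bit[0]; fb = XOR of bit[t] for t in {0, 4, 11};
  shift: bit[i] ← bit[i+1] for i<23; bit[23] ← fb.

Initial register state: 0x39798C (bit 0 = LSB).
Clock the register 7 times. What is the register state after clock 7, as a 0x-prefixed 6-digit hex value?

reg_0 = 0x39798C
clock 1: out=0, reg = 0x9CBCC6
clock 2: out=0, reg = 0xCE5E63
clock 3: out=1, reg = 0x672F31
clock 4: out=1, reg = 0xB39798
clock 5: out=0, reg = 0xD9CBCC
clock 6: out=0, reg = 0xECE5E6
clock 7: out=0, reg = 0x7672F3

0x7672F3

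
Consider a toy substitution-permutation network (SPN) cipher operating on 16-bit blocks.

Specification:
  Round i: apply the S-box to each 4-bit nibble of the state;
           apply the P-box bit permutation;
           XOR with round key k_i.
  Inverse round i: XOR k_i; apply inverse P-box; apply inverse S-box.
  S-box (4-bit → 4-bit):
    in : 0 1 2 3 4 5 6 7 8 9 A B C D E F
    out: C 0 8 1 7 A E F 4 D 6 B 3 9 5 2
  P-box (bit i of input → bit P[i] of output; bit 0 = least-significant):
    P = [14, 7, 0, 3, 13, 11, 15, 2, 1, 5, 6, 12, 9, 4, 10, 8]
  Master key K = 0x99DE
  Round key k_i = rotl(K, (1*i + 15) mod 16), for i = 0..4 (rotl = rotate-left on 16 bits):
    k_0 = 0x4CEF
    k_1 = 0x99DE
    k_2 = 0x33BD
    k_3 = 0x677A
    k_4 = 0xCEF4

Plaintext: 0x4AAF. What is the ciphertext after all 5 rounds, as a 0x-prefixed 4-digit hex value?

0x7254

s_0 = plaintext = 0x4AAF
s_1 = Round(s_0, k_0) = 0xC21F
s_2 = Round(s_1, k_1) = 0x8B4E
s_3 = Round(s_2, k_2) = 0xCF9E
s_4 = Round(s_3, k_3) = 0x854F
s_5 = Round(s_4, k_4) = 0x7254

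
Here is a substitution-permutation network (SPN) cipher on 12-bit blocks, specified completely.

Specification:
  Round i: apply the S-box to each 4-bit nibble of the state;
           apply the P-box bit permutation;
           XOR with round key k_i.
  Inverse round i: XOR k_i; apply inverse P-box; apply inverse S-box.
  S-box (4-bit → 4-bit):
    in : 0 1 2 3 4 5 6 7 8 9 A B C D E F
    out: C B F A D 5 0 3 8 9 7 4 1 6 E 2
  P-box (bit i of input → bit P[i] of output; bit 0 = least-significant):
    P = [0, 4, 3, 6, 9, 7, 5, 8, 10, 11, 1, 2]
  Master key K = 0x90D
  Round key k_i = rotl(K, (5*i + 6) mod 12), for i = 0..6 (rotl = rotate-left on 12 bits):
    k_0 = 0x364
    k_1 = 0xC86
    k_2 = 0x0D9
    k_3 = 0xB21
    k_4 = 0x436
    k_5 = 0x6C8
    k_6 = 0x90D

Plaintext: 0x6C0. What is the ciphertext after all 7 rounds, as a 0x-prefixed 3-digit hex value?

0xB7E

s_0 = plaintext = 0x6C0
s_1 = Round(s_0, k_0) = 0x12C
s_2 = Round(s_1, k_1) = 0x323
s_3 = Round(s_2, k_2) = 0xB2D
s_4 = Round(s_3, k_3) = 0x89B
s_5 = Round(s_4, k_4) = 0x73A
s_6 = Round(s_5, k_5) = 0xB51
s_7 = Round(s_6, k_6) = 0xB7E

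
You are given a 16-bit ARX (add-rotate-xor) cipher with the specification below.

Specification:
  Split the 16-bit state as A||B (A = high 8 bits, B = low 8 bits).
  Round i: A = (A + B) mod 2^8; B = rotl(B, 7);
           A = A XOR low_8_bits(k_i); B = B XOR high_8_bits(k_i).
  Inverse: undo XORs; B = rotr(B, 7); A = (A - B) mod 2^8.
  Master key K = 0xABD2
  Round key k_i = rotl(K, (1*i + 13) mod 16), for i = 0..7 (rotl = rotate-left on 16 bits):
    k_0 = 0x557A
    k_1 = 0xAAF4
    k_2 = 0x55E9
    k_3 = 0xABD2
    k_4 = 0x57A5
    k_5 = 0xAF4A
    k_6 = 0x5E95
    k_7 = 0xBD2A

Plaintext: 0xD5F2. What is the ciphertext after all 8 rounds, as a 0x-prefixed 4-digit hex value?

s_0 = plaintext = 0xD5F2
s_1 = Round(s_0, k_0) = 0xBD2C
s_2 = Round(s_1, k_1) = 0x1DBC
s_3 = Round(s_2, k_2) = 0x300B
s_4 = Round(s_3, k_3) = 0xE92E
s_5 = Round(s_4, k_4) = 0xB240
s_6 = Round(s_5, k_5) = 0xB88F
s_7 = Round(s_6, k_6) = 0xD299
s_8 = Round(s_7, k_7) = 0x4171

0x4171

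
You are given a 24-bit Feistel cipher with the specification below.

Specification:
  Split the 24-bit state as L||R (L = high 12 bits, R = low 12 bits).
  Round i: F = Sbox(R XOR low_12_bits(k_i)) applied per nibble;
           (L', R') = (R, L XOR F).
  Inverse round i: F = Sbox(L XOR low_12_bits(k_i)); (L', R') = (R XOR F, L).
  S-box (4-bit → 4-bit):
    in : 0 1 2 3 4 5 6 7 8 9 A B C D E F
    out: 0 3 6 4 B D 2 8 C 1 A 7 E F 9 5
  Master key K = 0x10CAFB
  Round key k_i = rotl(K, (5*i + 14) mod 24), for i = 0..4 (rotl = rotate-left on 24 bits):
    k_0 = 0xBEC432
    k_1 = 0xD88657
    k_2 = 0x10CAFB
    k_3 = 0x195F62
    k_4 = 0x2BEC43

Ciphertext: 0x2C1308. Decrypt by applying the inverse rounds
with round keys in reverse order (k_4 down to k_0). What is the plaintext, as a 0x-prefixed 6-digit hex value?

s_0 = ciphertext = 0x2C1308
s_1 = InvRound(s_0, k_4) = 0xACE2C1
s_2 = InvRound(s_1, k_3) = 0xF6FACE
s_3 = InvRound(s_2, k_2) = 0x7D5F6F
s_4 = InvRound(s_3, k_1) = 0xCA97D5
s_5 = InvRound(s_4, k_0) = 0xBC2CA9

0xBC2CA9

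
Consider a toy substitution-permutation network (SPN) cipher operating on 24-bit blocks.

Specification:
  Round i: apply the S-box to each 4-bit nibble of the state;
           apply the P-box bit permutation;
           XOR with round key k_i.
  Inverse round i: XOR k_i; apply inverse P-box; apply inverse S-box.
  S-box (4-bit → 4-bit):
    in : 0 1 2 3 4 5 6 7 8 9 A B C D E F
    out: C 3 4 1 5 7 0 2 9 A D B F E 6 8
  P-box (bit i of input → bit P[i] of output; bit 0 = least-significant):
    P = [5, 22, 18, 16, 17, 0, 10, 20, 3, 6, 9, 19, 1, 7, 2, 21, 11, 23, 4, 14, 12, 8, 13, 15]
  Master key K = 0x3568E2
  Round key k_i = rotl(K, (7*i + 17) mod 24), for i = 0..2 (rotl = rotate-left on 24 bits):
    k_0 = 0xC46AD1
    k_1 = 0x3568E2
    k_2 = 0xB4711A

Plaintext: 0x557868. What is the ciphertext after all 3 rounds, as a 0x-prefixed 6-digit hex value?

s_0 = plaintext = 0x557868
s_1 = Round(s_0, k_0) = 0x4D5369
s_2 = Round(s_1, k_1) = 0xF4187C
s_3 = Round(s_2, k_2) = 0xF9F9A1

0xF9F9A1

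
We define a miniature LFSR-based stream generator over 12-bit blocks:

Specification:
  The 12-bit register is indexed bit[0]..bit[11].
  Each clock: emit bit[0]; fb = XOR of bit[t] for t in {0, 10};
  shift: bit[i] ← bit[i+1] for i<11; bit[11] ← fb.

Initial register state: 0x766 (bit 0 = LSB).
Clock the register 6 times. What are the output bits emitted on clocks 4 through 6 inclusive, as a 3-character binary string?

reg_0 = 0x766
clock 1: out=0, reg = 0xBB3
clock 2: out=1, reg = 0xDD9
clock 3: out=1, reg = 0x6EC
clock 4: out=0, reg = 0xB76
clock 5: out=0, reg = 0x5BB
clock 6: out=1, reg = 0x2DD

001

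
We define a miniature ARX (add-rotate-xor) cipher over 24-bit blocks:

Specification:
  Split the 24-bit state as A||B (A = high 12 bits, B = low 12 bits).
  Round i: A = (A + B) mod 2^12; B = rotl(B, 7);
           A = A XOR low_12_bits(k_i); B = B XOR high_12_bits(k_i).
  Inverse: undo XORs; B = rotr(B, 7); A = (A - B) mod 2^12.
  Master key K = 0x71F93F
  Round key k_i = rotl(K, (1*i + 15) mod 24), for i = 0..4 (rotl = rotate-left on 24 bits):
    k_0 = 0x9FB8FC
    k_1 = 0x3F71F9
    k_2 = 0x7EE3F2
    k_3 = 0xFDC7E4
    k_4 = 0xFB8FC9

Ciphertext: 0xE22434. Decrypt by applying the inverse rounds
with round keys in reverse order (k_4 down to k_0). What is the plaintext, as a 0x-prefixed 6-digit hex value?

s_0 = ciphertext = 0xE22434
s_1 = InvRound(s_0, k_4) = 0x054197
s_2 = InvRound(s_1, k_3) = 0xE3497C
s_3 = InvRound(s_2, k_2) = 0xB6925D
s_4 = InvRound(s_3, k_1) = 0x54D543
s_5 = InvRound(s_4, k_0) = 0x698719

0x698719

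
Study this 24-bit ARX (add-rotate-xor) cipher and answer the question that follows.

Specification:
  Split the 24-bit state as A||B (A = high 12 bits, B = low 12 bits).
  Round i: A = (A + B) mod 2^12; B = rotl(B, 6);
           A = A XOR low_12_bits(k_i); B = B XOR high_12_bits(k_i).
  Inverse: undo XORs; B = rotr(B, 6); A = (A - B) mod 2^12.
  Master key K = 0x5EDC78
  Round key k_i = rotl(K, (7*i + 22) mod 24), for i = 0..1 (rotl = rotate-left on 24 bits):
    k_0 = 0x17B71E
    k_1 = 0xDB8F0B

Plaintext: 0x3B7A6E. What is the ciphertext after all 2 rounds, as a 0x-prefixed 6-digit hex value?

s_0 = plaintext = 0x3B7A6E
s_1 = Round(s_0, k_0) = 0x93BAD2
s_2 = Round(s_1, k_1) = 0xB06913

0xB06913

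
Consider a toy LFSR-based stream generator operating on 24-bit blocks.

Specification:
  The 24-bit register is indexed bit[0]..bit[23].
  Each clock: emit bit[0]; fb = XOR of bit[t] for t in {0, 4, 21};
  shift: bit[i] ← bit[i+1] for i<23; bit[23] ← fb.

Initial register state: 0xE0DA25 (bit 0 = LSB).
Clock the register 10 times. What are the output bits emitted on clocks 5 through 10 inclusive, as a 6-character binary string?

010001

reg_0 = 0xE0DA25
clock 1: out=1, reg = 0x706D12
clock 2: out=0, reg = 0x383689
clock 3: out=1, reg = 0x1C1B44
clock 4: out=0, reg = 0x0E0DA2
clock 5: out=0, reg = 0x0706D1
clock 6: out=1, reg = 0x038368
clock 7: out=0, reg = 0x01C1B4
clock 8: out=0, reg = 0x80E0DA
clock 9: out=0, reg = 0xC0706D
clock 10: out=1, reg = 0xE03836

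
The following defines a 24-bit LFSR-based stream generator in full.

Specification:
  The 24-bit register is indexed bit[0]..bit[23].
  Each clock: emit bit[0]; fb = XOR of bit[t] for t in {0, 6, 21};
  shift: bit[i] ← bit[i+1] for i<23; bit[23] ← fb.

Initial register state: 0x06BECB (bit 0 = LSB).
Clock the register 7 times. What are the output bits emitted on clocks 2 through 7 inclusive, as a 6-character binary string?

reg_0 = 0x06BECB
clock 1: out=1, reg = 0x035F65
clock 2: out=1, reg = 0x01AFB2
clock 3: out=0, reg = 0x00D7D9
clock 4: out=1, reg = 0x006BEC
clock 5: out=0, reg = 0x8035F6
clock 6: out=0, reg = 0xC01AFB
clock 7: out=1, reg = 0x600D7D

101001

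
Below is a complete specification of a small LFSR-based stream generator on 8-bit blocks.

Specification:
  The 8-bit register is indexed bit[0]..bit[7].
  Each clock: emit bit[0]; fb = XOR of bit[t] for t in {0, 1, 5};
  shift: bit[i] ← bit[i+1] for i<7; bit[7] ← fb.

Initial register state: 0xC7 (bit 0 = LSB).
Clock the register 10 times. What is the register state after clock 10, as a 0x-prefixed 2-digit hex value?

reg_0 = 0xC7
clock 1: out=1, reg = 0x63
clock 2: out=1, reg = 0xB1
clock 3: out=1, reg = 0x58
clock 4: out=0, reg = 0x2C
clock 5: out=0, reg = 0x96
clock 6: out=0, reg = 0xCB
clock 7: out=1, reg = 0x65
clock 8: out=1, reg = 0x32
clock 9: out=0, reg = 0x19
clock 10: out=1, reg = 0x8C

0x8C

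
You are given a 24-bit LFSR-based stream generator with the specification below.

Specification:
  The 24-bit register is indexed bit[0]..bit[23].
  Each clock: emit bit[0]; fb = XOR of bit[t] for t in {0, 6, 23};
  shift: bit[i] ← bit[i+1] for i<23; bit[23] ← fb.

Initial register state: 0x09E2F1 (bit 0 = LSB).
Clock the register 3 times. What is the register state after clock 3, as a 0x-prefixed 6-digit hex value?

reg_0 = 0x09E2F1
clock 1: out=1, reg = 0x04F178
clock 2: out=0, reg = 0x8278BC
clock 3: out=0, reg = 0xC13C5E

0xC13C5E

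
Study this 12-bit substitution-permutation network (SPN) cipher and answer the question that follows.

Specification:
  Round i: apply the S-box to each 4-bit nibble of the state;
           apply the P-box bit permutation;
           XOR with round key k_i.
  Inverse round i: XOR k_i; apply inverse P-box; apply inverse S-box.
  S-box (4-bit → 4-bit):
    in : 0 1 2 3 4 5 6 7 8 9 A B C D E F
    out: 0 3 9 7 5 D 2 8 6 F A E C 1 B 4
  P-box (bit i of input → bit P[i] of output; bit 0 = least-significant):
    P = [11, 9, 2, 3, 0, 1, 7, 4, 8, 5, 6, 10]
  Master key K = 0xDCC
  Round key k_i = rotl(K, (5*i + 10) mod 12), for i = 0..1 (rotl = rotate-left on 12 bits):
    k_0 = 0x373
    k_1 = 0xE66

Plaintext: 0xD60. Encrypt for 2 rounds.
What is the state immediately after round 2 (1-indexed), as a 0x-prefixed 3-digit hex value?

0x176

s_0 = plaintext = 0xD60
s_1 = Round(s_0, k_0) = 0x271
s_2 = Round(s_1, k_1) = 0x176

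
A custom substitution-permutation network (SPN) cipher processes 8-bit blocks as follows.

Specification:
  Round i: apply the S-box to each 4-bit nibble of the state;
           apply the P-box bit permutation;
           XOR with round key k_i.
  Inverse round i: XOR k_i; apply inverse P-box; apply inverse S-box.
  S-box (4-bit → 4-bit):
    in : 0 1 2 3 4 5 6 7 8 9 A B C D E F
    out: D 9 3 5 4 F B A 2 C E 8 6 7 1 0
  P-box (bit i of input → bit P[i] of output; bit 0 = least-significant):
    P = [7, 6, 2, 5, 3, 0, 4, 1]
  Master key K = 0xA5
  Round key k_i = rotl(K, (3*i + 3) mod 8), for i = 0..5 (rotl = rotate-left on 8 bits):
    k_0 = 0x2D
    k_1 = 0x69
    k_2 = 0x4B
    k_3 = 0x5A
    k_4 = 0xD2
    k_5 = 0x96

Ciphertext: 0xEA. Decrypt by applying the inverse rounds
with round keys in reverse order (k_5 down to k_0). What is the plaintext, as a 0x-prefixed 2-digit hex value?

0xF9

s_0 = ciphertext = 0xEA
s_1 = InvRound(s_0, k_5) = 0x3A
s_2 = InvRound(s_1, k_4) = 0xE6
s_3 = InvRound(s_2, k_3) = 0x30
s_4 = InvRound(s_3, k_2) = 0x57
s_5 = InvRound(s_4, k_1) = 0x09
s_6 = InvRound(s_5, k_0) = 0xF9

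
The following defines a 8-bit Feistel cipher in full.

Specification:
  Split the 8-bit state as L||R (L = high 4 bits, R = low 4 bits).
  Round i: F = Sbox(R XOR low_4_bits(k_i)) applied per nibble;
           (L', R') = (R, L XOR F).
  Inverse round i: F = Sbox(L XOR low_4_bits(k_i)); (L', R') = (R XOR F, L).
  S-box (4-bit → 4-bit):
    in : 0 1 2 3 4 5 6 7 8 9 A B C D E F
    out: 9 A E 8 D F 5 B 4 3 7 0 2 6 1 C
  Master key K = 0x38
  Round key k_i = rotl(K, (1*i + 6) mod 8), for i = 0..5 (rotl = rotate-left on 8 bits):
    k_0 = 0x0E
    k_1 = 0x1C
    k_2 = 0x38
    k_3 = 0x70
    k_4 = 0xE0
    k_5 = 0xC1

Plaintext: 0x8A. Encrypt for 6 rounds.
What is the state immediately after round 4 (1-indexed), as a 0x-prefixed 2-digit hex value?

s_0 = plaintext = 0x8A
s_1 = Round(s_0, k_0) = 0xA5
s_2 = Round(s_1, k_1) = 0x59
s_3 = Round(s_2, k_2) = 0x9F
s_4 = Round(s_3, k_3) = 0xF5
s_5 = Round(s_4, k_4) = 0x50
s_6 = Round(s_5, k_5) = 0x0F

0xF5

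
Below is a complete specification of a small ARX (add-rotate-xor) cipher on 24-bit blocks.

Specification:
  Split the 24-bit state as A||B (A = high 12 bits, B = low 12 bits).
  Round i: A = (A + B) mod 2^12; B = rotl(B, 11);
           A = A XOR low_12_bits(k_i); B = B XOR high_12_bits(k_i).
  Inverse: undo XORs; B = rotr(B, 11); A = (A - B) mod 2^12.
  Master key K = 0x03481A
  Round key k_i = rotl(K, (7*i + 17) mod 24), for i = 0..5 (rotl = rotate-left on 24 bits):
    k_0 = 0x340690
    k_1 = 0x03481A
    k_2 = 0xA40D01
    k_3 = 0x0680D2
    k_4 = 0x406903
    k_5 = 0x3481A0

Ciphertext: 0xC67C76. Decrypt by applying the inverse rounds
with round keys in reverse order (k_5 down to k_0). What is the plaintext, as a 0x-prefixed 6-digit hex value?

s_0 = ciphertext = 0xC67C76
s_1 = InvRound(s_0, k_5) = 0xF4AE7D
s_2 = InvRound(s_1, k_4) = 0x1524F7
s_3 = InvRound(s_2, k_3) = 0x84293E
s_4 = InvRound(s_3, k_2) = 0xE476FC
s_5 = InvRound(s_4, k_1) = 0x8CDD90
s_6 = InvRound(s_5, k_0) = 0x0BCDA1

0x0BCDA1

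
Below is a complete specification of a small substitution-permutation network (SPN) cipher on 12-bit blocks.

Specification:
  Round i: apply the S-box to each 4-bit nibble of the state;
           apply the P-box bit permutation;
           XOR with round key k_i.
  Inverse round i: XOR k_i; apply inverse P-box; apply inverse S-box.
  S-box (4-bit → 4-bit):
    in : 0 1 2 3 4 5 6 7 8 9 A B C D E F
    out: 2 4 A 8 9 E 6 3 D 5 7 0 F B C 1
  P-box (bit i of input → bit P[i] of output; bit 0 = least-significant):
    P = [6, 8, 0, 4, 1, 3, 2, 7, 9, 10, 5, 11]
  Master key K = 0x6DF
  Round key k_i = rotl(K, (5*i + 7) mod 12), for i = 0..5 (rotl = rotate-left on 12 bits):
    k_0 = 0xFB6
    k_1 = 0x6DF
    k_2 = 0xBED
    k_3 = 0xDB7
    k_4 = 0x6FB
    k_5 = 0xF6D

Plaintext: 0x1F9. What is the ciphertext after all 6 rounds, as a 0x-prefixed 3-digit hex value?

0xB88

s_0 = plaintext = 0x1F9
s_1 = Round(s_0, k_0) = 0xFD5
s_2 = Round(s_1, k_1) = 0x544
s_3 = Round(s_2, k_2) = 0x71F
s_4 = Round(s_3, k_3) = 0xBF3
s_5 = Round(s_4, k_4) = 0x6E9
s_6 = Round(s_5, k_5) = 0xB88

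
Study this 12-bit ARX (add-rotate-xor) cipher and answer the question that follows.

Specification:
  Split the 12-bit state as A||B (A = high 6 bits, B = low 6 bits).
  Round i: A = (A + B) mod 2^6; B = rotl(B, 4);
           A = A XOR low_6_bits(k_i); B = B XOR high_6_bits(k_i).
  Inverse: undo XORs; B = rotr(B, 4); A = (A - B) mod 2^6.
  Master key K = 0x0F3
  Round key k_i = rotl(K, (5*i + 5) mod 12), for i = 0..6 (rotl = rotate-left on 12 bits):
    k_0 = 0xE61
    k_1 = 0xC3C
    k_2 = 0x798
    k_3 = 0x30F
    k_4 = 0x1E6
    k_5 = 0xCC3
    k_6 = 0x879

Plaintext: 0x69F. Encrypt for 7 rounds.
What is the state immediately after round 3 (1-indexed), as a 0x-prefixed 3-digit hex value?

0xD6A

s_0 = plaintext = 0x69F
s_1 = Round(s_0, k_0) = 0x60E
s_2 = Round(s_1, k_1) = 0x693
s_3 = Round(s_2, k_2) = 0xD6A
s_4 = Round(s_3, k_3) = 0x426
s_5 = Round(s_4, k_4) = 0x42E
s_6 = Round(s_5, k_5) = 0xF58
s_7 = Round(s_6, k_6) = 0xB27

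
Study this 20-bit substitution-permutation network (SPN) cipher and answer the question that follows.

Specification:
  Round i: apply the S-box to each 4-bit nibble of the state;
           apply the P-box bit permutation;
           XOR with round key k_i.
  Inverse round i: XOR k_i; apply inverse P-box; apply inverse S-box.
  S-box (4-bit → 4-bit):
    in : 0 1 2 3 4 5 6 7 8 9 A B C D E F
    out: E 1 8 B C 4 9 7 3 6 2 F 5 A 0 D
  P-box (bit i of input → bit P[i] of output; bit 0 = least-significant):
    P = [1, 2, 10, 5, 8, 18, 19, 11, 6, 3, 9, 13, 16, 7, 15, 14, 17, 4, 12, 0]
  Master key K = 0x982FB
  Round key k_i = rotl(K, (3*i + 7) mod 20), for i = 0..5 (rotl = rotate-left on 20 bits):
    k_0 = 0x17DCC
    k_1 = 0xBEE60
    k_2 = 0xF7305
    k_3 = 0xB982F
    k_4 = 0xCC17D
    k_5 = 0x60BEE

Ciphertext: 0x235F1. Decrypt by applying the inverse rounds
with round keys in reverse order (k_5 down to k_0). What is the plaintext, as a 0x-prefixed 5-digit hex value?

s_0 = ciphertext = 0x235F1
s_1 = InvRound(s_0, k_5) = 0x0E0D7
s_2 = InvRound(s_1, k_4) = 0xEAD76
s_3 = InvRound(s_2, k_3) = 0x01385
s_4 = InvRound(s_3, k_2) = 0x1329E
s_5 = InvRound(s_4, k_1) = 0x7084B
s_6 = InvRound(s_5, k_0) = 0xFD287

0xFD287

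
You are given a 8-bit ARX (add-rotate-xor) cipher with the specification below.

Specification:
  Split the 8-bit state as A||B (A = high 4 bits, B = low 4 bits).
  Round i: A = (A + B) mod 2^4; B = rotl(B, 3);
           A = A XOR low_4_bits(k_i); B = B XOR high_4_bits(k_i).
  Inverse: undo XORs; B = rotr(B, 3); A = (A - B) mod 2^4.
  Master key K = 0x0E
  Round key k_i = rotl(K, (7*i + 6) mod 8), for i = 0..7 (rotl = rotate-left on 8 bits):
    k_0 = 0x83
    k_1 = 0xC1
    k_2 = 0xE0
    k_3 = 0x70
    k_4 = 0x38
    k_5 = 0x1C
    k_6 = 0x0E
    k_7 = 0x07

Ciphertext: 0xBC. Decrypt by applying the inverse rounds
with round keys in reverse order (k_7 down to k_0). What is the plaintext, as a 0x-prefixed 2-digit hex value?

s_0 = ciphertext = 0xBC
s_1 = InvRound(s_0, k_7) = 0x39
s_2 = InvRound(s_1, k_6) = 0xA3
s_3 = InvRound(s_2, k_5) = 0x24
s_4 = InvRound(s_3, k_4) = 0xCE
s_5 = InvRound(s_4, k_3) = 0x93
s_6 = InvRound(s_5, k_2) = 0xEB
s_7 = InvRound(s_6, k_1) = 0x1E
s_8 = InvRound(s_7, k_0) = 0x6C

0x6C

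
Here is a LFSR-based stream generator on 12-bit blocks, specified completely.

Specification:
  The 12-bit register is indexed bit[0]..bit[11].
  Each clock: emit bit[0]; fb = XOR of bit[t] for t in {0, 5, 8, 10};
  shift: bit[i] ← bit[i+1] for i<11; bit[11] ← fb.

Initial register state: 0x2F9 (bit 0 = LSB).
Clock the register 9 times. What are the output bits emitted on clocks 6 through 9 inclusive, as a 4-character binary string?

1110

reg_0 = 0x2F9
clock 1: out=1, reg = 0x17C
clock 2: out=0, reg = 0x0BE
clock 3: out=0, reg = 0x85F
clock 4: out=1, reg = 0xC2F
clock 5: out=1, reg = 0xE17
clock 6: out=1, reg = 0x70B
clock 7: out=1, reg = 0xB85
clock 8: out=1, reg = 0x5C2
clock 9: out=0, reg = 0x2E1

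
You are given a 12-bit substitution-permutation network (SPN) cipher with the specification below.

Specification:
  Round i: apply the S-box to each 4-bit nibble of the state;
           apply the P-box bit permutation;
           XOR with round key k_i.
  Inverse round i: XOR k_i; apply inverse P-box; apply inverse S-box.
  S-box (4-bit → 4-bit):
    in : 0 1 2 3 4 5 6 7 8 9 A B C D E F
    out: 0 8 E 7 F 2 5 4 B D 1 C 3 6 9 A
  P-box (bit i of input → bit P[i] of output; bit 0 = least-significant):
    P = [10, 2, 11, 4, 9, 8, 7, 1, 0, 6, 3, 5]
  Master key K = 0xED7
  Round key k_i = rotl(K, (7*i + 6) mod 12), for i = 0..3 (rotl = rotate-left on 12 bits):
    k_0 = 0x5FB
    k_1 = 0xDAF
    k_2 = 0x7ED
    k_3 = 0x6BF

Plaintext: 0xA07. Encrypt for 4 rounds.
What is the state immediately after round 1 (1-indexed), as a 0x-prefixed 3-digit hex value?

0xDFA

s_0 = plaintext = 0xA07
s_1 = Round(s_0, k_0) = 0xDFA
s_2 = Round(s_1, k_1) = 0x8E5
s_3 = Round(s_2, k_2) = 0x58A
s_4 = Round(s_3, k_3) = 0x1FD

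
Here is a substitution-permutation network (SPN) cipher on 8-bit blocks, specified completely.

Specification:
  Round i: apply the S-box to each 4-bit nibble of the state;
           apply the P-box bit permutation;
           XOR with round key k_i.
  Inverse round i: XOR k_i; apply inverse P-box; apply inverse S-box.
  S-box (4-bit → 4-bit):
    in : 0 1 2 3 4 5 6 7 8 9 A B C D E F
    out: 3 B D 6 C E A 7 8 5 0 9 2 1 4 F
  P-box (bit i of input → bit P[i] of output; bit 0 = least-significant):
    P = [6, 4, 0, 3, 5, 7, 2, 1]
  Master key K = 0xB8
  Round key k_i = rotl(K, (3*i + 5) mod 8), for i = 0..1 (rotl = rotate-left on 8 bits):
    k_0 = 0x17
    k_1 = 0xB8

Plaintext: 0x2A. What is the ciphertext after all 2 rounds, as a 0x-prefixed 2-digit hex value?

s_0 = plaintext = 0x2A
s_1 = Round(s_0, k_0) = 0x31
s_2 = Round(s_1, k_1) = 0x64

0x64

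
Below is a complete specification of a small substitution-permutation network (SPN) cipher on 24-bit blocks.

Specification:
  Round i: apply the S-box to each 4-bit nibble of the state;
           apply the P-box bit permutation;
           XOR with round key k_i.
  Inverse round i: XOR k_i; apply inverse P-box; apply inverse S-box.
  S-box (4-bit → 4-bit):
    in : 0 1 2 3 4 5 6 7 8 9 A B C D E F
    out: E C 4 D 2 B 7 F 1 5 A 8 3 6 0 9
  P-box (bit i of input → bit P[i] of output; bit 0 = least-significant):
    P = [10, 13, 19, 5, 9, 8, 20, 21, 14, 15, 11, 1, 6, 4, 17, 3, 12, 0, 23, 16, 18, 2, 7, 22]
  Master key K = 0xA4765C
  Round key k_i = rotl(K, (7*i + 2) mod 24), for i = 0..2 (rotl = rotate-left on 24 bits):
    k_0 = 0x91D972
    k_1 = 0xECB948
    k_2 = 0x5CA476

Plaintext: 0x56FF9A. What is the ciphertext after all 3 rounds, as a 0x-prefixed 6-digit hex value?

0x75DB93

s_0 = plaintext = 0x56FF9A
s_1 = Round(s_0, k_0) = 0x45AB1D
s_2 = Round(s_1, k_1) = 0xD58957
s_3 = Round(s_2, k_2) = 0x75DB93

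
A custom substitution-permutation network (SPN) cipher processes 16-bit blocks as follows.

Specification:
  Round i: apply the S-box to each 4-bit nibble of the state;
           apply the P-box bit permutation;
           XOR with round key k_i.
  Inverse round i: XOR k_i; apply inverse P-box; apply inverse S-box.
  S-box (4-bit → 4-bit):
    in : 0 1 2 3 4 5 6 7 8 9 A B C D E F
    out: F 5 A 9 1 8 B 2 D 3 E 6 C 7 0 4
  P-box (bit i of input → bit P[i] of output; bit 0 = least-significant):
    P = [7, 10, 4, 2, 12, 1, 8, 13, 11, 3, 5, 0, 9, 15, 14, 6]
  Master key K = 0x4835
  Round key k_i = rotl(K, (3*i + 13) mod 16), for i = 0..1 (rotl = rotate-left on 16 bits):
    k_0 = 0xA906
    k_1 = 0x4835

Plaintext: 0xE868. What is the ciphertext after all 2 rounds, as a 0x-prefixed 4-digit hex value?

0xC387

s_0 = plaintext = 0xE868
s_1 = Round(s_0, k_0) = 0x91B1
s_2 = Round(s_1, k_1) = 0xC387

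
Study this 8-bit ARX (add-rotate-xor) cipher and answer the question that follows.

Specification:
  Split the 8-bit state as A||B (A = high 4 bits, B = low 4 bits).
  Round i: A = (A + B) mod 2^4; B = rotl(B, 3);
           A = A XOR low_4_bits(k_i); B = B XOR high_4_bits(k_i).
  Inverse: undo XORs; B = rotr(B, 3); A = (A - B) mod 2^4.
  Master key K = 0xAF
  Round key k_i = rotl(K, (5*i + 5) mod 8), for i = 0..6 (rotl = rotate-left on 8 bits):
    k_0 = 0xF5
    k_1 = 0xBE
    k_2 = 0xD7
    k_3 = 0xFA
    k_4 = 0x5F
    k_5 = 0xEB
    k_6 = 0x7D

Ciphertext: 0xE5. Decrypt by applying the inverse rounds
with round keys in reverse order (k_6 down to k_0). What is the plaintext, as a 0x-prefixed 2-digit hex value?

0x20

s_0 = ciphertext = 0xE5
s_1 = InvRound(s_0, k_6) = 0xF4
s_2 = InvRound(s_1, k_5) = 0xF5
s_3 = InvRound(s_2, k_4) = 0x00
s_4 = InvRound(s_3, k_3) = 0xBF
s_5 = InvRound(s_4, k_2) = 0x84
s_6 = InvRound(s_5, k_1) = 0x7F
s_7 = InvRound(s_6, k_0) = 0x20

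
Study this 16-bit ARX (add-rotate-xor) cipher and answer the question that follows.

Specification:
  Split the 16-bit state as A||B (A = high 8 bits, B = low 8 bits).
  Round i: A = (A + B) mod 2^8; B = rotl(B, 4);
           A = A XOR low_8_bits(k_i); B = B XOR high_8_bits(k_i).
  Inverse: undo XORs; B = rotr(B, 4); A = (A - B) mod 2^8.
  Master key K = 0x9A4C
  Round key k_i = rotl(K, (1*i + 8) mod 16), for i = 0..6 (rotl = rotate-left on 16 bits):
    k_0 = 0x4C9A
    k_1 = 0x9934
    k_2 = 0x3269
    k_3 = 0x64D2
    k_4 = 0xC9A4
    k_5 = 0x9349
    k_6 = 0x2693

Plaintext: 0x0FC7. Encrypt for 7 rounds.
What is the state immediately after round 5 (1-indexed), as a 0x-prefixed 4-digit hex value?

s_0 = plaintext = 0x0FC7
s_1 = Round(s_0, k_0) = 0x4C30
s_2 = Round(s_1, k_1) = 0x489A
s_3 = Round(s_2, k_2) = 0x8B9B
s_4 = Round(s_3, k_3) = 0xF4DD
s_5 = Round(s_4, k_4) = 0x7514
s_6 = Round(s_5, k_5) = 0xC0D2
s_7 = Round(s_6, k_6) = 0x010B

0x7514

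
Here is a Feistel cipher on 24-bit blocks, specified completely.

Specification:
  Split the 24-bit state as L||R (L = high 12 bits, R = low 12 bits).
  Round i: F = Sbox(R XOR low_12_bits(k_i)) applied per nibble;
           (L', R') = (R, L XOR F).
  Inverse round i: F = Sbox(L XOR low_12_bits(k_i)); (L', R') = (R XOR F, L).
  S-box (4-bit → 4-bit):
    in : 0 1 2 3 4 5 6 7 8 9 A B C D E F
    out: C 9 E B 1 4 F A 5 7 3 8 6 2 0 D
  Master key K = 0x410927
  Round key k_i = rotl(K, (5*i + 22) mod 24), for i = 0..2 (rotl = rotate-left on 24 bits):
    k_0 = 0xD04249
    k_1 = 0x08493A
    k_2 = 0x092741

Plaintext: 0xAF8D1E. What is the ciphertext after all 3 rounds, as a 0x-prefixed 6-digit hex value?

0xD4B471

s_0 = plaintext = 0xAF8D1E
s_1 = Round(s_0, k_0) = 0xD1E7B2
s_2 = Round(s_1, k_1) = 0x7B2D4B
s_3 = Round(s_2, k_2) = 0xD4B471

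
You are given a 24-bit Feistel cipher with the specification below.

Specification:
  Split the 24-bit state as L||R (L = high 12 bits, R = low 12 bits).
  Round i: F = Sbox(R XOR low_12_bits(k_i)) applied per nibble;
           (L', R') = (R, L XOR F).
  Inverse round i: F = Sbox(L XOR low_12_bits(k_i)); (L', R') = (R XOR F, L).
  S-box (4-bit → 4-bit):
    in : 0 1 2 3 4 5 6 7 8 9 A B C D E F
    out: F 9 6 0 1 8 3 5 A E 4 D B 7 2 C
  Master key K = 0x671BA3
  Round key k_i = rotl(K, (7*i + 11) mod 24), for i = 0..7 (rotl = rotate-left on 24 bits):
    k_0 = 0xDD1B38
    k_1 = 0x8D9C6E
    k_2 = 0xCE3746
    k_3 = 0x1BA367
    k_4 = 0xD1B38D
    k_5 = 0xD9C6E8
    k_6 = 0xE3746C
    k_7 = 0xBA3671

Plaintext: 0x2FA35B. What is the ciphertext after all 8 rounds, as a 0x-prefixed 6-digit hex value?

s_0 = plaintext = 0x2FA35B
s_1 = Round(s_0, k_0) = 0x35B8CA
s_2 = Round(s_1, k_1) = 0x8CA21A
s_3 = Round(s_2, k_2) = 0x21A041
s_4 = Round(s_3, k_3) = 0x041279
s_5 = Round(s_4, k_4) = 0x279980
s_6 = Round(s_5, k_5) = 0x980E43
s_7 = Round(s_6, k_6) = 0xE43DEC
s_8 = Round(s_7, k_7) = 0xDEC3A4

0xDEC3A4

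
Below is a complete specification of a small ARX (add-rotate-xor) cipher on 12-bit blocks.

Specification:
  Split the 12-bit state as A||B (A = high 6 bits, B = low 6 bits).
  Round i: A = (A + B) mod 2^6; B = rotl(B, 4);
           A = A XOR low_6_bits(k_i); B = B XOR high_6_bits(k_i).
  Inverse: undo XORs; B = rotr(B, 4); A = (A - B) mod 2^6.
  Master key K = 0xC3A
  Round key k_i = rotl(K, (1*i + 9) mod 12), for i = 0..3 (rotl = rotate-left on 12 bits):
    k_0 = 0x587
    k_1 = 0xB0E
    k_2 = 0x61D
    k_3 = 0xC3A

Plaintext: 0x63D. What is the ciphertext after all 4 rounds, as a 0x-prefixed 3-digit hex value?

s_0 = plaintext = 0x63D
s_1 = Round(s_0, k_0) = 0x489
s_2 = Round(s_1, k_1) = 0x57E
s_3 = Round(s_2, k_2) = 0x3B7
s_4 = Round(s_3, k_3) = 0xFCD

0xFCD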